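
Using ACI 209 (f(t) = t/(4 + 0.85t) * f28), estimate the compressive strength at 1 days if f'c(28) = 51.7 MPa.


f(1) = 1 / (4 + 0.85 * 1) * 51.7
= 1 / 4.85 * 51.7
= 10.66 MPa

10.66


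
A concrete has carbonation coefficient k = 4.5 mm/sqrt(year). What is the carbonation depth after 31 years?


depth = k * sqrt(t)
= 4.5 * sqrt(31)
= 25.05 mm

25.05


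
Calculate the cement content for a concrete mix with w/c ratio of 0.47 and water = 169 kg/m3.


Cement = water / (w/c)
= 169 / 0.47
= 359.6 kg/m3

359.6


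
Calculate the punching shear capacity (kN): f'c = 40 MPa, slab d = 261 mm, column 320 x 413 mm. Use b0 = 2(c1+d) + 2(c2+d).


b0 = 2*(320 + 261) + 2*(413 + 261) = 2510 mm
Vc = 0.33 * sqrt(40) * 2510 * 261 / 1000
= 1367.28 kN

1367.28


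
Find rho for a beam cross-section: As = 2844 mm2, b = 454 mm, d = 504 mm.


rho = As / (b * d)
= 2844 / (454 * 504)
= 0.0124

0.0124


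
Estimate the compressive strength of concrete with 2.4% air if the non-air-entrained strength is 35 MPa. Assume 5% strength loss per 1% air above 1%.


Strength loss = (2.4 - 1) * 5 = 7.0%
f'c = 35 * (1 - 7.0/100)
= 32.55 MPa

32.55


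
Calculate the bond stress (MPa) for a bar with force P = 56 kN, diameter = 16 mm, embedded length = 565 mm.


u = P / (pi * db * ld)
= 56 * 1000 / (pi * 16 * 565)
= 1.972 MPa

1.972


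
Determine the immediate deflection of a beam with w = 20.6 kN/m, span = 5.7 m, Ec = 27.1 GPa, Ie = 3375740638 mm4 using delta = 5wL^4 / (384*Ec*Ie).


Convert: L = 5.7 m = 5700 mm, Ec = 27.1 GPa = 27100 MPa
delta = 5 * 20.6 * 5700^4 / (384 * 27100 * 3375740638)
= 3.1 mm

3.1


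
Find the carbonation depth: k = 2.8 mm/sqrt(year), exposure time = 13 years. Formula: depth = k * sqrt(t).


depth = k * sqrt(t)
= 2.8 * sqrt(13)
= 10.1 mm

10.1


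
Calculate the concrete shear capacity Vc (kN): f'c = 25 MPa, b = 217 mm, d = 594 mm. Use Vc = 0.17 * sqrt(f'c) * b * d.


Vc = 0.17 * sqrt(25) * 217 * 594 / 1000
= 109.56 kN

109.56


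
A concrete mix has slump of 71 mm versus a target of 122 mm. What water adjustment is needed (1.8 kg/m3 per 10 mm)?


Difference = 122 - 71 = 51 mm
Water adjustment = 51 * 1.8 / 10 = 9.2 kg/m3

9.2


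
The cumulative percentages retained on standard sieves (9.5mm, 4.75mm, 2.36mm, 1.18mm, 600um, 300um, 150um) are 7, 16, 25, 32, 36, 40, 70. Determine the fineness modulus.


FM = sum(cumulative % retained) / 100
= 226 / 100
= 2.26

2.26


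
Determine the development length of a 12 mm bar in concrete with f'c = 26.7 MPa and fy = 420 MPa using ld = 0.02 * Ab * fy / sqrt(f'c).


Ab = pi * 12^2 / 4 = 113.097 mm2
ld = 0.02 * 113.097 * 420 / sqrt(26.7)
= 183.9 mm

183.9


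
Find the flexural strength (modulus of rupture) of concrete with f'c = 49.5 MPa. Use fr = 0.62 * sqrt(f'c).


fr = 0.62 * sqrt(49.5)
= 4.362 MPa

4.362


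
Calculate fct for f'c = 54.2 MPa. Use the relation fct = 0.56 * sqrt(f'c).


fct = 0.56 * sqrt(54.2)
= 0.56 * 7.362
= 4.123 MPa

4.123


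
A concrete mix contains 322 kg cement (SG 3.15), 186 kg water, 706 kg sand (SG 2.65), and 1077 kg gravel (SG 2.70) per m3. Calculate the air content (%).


Vol cement = 322 / (3.15 * 1000) = 0.102222 m3
Vol water = 186 / 1000 = 0.186 m3
Vol sand = 706 / (2.65 * 1000) = 0.266415 m3
Vol gravel = 1077 / (2.70 * 1000) = 0.398889 m3
Total solid + water volume = 0.953526 m3
Air = (1 - 0.953526) * 100 = 4.65%

4.65


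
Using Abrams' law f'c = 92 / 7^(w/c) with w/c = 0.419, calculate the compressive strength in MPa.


f'c = 92 / 7^0.419
= 92 / 2.26
= 40.71 MPa

40.71


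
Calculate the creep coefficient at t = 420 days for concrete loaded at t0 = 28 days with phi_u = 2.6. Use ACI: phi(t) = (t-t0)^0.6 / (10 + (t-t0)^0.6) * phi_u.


dt = 420 - 28 = 392
phi = 392^0.6 / (10 + 392^0.6) * 2.6
= 2.034

2.034


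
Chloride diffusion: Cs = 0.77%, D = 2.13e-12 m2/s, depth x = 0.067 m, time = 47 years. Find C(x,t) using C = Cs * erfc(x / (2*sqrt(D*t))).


t_seconds = 47 * 365.25 * 24 * 3600 = 1483207200.0 s
arg = 0.067 / (2 * sqrt(2.13e-12 * 1483207200.0))
= 0.596
erfc(0.596) = 0.3993
C = 0.77 * 0.3993 = 0.3075%

0.3075


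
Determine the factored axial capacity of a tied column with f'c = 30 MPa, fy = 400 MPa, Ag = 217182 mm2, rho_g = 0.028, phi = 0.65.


Ast = rho * Ag = 0.028 * 217182 = 6081.096 mm2
phi*Pn = 0.65 * 0.80 * (0.85 * 30 * (217182 - 6081.096) + 400 * 6081.096) / 1000
= 4064.07 kN

4064.07


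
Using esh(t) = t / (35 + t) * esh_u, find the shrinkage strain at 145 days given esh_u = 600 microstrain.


esh(145) = 145 / (35 + 145) * 600
= 145 / 180 * 600
= 483.3 microstrain

483.3


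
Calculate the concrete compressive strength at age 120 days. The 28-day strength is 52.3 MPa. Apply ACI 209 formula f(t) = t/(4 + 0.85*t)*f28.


f(120) = 120 / (4 + 0.85 * 120) * 52.3
= 120 / 106.0 * 52.3
= 59.21 MPa

59.21


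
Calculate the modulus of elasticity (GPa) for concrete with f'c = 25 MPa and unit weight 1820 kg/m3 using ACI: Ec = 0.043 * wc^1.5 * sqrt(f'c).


Ec = 0.043 * 1820^1.5 * sqrt(25) / 1000
= 16.69 GPa

16.69


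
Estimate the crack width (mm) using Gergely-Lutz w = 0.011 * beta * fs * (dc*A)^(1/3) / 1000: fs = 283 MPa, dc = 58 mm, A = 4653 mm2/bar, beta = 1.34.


w = 0.011 * beta * fs * (dc * A)^(1/3) / 1000
= 0.011 * 1.34 * 283 * (58 * 4653)^(1/3) / 1000
= 0.27 mm

0.27


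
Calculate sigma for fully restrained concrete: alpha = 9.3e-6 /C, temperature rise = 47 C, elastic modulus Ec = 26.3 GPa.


sigma = alpha * dT * Ec
= 9.3e-6 * 47 * 26.3 * 1000
= 11.496 MPa

11.496


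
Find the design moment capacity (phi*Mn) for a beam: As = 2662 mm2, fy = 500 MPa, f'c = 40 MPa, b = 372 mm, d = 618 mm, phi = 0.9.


a = As * fy / (0.85 * f'c * b)
= 2662 * 500 / (0.85 * 40 * 372)
= 105.234 mm
Mn = As * fy * (d - a/2) / 10^6
= 752.5248 kN-m
phi*Mn = 0.9 * 752.5248 = 677.27 kN-m

677.27


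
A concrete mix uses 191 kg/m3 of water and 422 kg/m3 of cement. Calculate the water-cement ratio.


w/c = water / cement
w/c = 191 / 422 = 0.453

0.453


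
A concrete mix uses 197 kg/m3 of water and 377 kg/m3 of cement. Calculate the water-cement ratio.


w/c = water / cement
w/c = 197 / 377 = 0.523

0.523


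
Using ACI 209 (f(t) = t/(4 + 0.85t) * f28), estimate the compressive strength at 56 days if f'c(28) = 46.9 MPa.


f(56) = 56 / (4 + 0.85 * 56) * 46.9
= 56 / 51.6 * 46.9
= 50.9 MPa

50.9


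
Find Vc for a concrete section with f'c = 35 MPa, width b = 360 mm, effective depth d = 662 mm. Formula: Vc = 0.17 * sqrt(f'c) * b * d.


Vc = 0.17 * sqrt(35) * 360 * 662 / 1000
= 239.69 kN

239.69


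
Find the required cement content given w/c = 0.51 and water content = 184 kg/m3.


Cement = water / (w/c)
= 184 / 0.51
= 360.8 kg/m3

360.8


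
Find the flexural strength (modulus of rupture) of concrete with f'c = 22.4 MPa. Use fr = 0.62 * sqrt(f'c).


fr = 0.62 * sqrt(22.4)
= 2.934 MPa

2.934


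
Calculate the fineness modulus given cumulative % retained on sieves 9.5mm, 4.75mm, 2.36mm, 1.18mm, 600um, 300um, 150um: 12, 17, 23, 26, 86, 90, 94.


FM = sum(cumulative % retained) / 100
= 348 / 100
= 3.48

3.48


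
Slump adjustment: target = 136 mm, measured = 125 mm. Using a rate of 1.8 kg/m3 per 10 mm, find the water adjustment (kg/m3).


Difference = 136 - 125 = 11 mm
Water adjustment = 11 * 1.8 / 10 = 2.0 kg/m3

2.0


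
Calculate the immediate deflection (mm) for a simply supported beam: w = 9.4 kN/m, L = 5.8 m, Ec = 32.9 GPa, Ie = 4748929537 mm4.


Convert: L = 5.8 m = 5800 mm, Ec = 32.9 GPa = 32900 MPa
delta = 5 * 9.4 * 5800^4 / (384 * 32900 * 4748929537)
= 0.89 mm

0.89


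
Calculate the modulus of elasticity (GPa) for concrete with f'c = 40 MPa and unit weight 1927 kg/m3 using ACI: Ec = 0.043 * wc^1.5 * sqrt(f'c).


Ec = 0.043 * 1927^1.5 * sqrt(40) / 1000
= 23.0 GPa

23.0


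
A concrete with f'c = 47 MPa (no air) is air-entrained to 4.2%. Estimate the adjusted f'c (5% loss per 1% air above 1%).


Strength loss = (4.2 - 1) * 5 = 16.0%
f'c = 47 * (1 - 16.0/100)
= 39.48 MPa

39.48


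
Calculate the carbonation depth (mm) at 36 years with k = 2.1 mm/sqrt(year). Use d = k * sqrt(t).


depth = k * sqrt(t)
= 2.1 * sqrt(36)
= 12.6 mm

12.6


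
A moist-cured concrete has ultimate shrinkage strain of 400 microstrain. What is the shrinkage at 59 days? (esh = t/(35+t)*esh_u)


esh(59) = 59 / (35 + 59) * 400
= 59 / 94 * 400
= 251.1 microstrain

251.1


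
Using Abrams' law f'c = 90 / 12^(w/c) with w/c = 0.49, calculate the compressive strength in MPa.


f'c = 90 / 12^0.49
= 90 / 3.379
= 26.63 MPa

26.63


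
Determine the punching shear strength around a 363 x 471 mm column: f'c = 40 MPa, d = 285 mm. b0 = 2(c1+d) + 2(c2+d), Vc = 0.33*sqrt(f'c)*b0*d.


b0 = 2*(363 + 285) + 2*(471 + 285) = 2808 mm
Vc = 0.33 * sqrt(40) * 2808 * 285 / 1000
= 1670.27 kN

1670.27


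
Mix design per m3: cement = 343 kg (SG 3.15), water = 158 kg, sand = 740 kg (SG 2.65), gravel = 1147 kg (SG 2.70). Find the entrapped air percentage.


Vol cement = 343 / (3.15 * 1000) = 0.108889 m3
Vol water = 158 / 1000 = 0.158 m3
Vol sand = 740 / (2.65 * 1000) = 0.279245 m3
Vol gravel = 1147 / (2.70 * 1000) = 0.424815 m3
Total solid + water volume = 0.970949 m3
Air = (1 - 0.970949) * 100 = 2.91%

2.91


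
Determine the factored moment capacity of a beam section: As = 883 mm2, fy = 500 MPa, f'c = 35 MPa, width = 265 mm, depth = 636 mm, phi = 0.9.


a = As * fy / (0.85 * f'c * b)
= 883 * 500 / (0.85 * 35 * 265)
= 56.0013 mm
Mn = As * fy * (d - a/2) / 10^6
= 268.4317 kN-m
phi*Mn = 0.9 * 268.4317 = 241.59 kN-m

241.59


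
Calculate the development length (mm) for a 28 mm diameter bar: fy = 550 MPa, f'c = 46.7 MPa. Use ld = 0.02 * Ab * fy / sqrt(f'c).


Ab = pi * 28^2 / 4 = 615.752 mm2
ld = 0.02 * 615.752 * 550 / sqrt(46.7)
= 991.2 mm

991.2


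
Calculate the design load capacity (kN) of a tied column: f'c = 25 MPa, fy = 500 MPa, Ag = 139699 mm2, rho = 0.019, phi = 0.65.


Ast = rho * Ag = 0.019 * 139699 = 2654.281 mm2
phi*Pn = 0.65 * 0.80 * (0.85 * 25 * (139699 - 2654.281) + 500 * 2654.281) / 1000
= 2204.46 kN

2204.46


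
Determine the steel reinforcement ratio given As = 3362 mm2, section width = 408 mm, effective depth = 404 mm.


rho = As / (b * d)
= 3362 / (408 * 404)
= 0.0204

0.0204


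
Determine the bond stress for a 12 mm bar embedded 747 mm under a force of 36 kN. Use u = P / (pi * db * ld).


u = P / (pi * db * ld)
= 36 * 1000 / (pi * 12 * 747)
= 1.278 MPa

1.278


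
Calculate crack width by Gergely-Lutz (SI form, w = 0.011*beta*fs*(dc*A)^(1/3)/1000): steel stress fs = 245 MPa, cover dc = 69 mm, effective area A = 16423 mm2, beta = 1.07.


w = 0.011 * beta * fs * (dc * A)^(1/3) / 1000
= 0.011 * 1.07 * 245 * (69 * 16423)^(1/3) / 1000
= 0.301 mm

0.301


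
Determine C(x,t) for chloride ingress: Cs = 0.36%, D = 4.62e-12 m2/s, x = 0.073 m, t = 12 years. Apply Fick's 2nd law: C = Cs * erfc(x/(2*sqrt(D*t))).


t_seconds = 12 * 365.25 * 24 * 3600 = 378691200.0 s
arg = 0.073 / (2 * sqrt(4.62e-12 * 378691200.0))
= 0.8726
erfc(0.8726) = 0.2172
C = 0.36 * 0.2172 = 0.0782%

0.0782


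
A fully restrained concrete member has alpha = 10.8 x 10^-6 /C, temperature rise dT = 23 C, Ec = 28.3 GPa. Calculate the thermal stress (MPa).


sigma = alpha * dT * Ec
= 10.8e-6 * 23 * 28.3 * 1000
= 7.03 MPa

7.03


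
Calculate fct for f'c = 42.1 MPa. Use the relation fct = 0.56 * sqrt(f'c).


fct = 0.56 * sqrt(42.1)
= 0.56 * 6.488
= 3.634 MPa

3.634


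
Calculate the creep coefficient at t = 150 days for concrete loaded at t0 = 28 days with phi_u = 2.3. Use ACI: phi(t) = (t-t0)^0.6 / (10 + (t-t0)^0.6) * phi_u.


dt = 150 - 28 = 122
phi = 122^0.6 / (10 + 122^0.6) * 2.3
= 1.474

1.474


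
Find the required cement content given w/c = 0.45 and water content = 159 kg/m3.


Cement = water / (w/c)
= 159 / 0.45
= 353.3 kg/m3

353.3


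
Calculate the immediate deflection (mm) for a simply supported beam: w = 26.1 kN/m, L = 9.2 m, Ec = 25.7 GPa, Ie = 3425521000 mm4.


Convert: L = 9.2 m = 9200 mm, Ec = 25.7 GPa = 25700 MPa
delta = 5 * 26.1 * 9200^4 / (384 * 25700 * 3425521000)
= 27.65 mm

27.65


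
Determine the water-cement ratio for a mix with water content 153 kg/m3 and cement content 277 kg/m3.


w/c = water / cement
w/c = 153 / 277 = 0.552

0.552


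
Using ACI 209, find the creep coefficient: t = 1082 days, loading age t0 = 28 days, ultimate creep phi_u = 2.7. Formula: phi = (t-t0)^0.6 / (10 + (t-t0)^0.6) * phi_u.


dt = 1082 - 28 = 1054
phi = 1054^0.6 / (10 + 1054^0.6) * 2.7
= 2.341

2.341


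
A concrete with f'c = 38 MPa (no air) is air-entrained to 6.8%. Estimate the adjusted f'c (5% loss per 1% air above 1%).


Strength loss = (6.8 - 1) * 5 = 29.0%
f'c = 38 * (1 - 29.0/100)
= 26.98 MPa

26.98


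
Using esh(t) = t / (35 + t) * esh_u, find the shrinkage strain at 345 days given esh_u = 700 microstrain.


esh(345) = 345 / (35 + 345) * 700
= 345 / 380 * 700
= 635.5 microstrain

635.5


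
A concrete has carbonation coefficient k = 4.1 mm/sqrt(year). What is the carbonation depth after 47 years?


depth = k * sqrt(t)
= 4.1 * sqrt(47)
= 28.11 mm

28.11


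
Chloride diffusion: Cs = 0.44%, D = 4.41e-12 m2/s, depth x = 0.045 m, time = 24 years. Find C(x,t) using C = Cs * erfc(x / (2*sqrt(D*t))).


t_seconds = 24 * 365.25 * 24 * 3600 = 757382400.0 s
arg = 0.045 / (2 * sqrt(4.41e-12 * 757382400.0))
= 0.3893
erfc(0.3893) = 0.5819
C = 0.44 * 0.5819 = 0.256%

0.256


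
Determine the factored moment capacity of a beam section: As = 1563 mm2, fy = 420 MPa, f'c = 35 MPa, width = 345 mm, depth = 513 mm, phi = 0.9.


a = As * fy / (0.85 * f'c * b)
= 1563 * 420 / (0.85 * 35 * 345)
= 63.9591 mm
Mn = As * fy * (d - a/2) / 10^6
= 315.7707 kN-m
phi*Mn = 0.9 * 315.7707 = 284.19 kN-m

284.19


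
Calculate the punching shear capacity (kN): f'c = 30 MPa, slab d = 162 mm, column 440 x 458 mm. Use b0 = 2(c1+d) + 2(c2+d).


b0 = 2*(440 + 162) + 2*(458 + 162) = 2444 mm
Vc = 0.33 * sqrt(30) * 2444 * 162 / 1000
= 715.63 kN

715.63


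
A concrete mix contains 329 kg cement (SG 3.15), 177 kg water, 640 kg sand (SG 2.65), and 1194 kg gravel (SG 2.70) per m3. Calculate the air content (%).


Vol cement = 329 / (3.15 * 1000) = 0.104444 m3
Vol water = 177 / 1000 = 0.177 m3
Vol sand = 640 / (2.65 * 1000) = 0.241509 m3
Vol gravel = 1194 / (2.70 * 1000) = 0.442222 m3
Total solid + water volume = 0.965176 m3
Air = (1 - 0.965176) * 100 = 3.48%

3.48


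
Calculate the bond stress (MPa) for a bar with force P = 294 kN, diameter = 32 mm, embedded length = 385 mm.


u = P / (pi * db * ld)
= 294 * 1000 / (pi * 32 * 385)
= 7.596 MPa

7.596


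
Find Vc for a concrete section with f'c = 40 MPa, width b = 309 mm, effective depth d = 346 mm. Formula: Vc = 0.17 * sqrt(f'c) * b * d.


Vc = 0.17 * sqrt(40) * 309 * 346 / 1000
= 114.95 kN

114.95


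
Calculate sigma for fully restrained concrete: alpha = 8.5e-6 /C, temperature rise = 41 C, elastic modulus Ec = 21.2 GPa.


sigma = alpha * dT * Ec
= 8.5e-6 * 41 * 21.2 * 1000
= 7.388 MPa

7.388


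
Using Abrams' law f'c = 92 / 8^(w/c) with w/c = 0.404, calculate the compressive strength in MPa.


f'c = 92 / 8^0.404
= 92 / 2.317
= 39.71 MPa

39.71


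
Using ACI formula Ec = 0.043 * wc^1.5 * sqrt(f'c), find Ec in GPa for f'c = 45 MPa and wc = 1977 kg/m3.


Ec = 0.043 * 1977^1.5 * sqrt(45) / 1000
= 25.36 GPa

25.36


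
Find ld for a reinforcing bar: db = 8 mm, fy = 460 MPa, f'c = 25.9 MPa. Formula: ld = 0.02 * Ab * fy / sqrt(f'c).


Ab = pi * 8^2 / 4 = 50.265 mm2
ld = 0.02 * 50.265 * 460 / sqrt(25.9)
= 90.9 mm

90.9


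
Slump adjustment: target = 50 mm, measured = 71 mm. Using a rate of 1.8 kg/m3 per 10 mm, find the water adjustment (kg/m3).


Difference = 50 - 71 = -21 mm
Water adjustment = -21 * 1.8 / 10 = -3.8 kg/m3

-3.8


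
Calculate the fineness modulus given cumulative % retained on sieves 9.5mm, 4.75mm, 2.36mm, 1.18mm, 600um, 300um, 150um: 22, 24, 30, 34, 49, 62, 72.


FM = sum(cumulative % retained) / 100
= 293 / 100
= 2.93

2.93


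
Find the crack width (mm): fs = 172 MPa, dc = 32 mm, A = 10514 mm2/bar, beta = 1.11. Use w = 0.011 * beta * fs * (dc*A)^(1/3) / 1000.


w = 0.011 * beta * fs * (dc * A)^(1/3) / 1000
= 0.011 * 1.11 * 172 * (32 * 10514)^(1/3) / 1000
= 0.146 mm

0.146


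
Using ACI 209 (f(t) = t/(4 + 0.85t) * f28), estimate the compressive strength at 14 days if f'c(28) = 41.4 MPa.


f(14) = 14 / (4 + 0.85 * 14) * 41.4
= 14 / 15.9 * 41.4
= 36.45 MPa

36.45


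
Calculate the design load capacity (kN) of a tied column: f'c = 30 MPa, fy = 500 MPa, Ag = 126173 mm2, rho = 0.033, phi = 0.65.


Ast = rho * Ag = 0.033 * 126173 = 4163.709 mm2
phi*Pn = 0.65 * 0.80 * (0.85 * 30 * (126173 - 4163.709) + 500 * 4163.709) / 1000
= 2700.41 kN

2700.41


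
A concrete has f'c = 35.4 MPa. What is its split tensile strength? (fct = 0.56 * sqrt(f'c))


fct = 0.56 * sqrt(35.4)
= 0.56 * 5.95
= 3.332 MPa

3.332


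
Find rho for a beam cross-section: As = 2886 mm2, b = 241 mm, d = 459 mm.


rho = As / (b * d)
= 2886 / (241 * 459)
= 0.0261

0.0261


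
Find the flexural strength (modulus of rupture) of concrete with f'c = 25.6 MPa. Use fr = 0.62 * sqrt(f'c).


fr = 0.62 * sqrt(25.6)
= 3.137 MPa

3.137


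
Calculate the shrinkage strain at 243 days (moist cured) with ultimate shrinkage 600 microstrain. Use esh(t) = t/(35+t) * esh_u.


esh(243) = 243 / (35 + 243) * 600
= 243 / 278 * 600
= 524.5 microstrain

524.5


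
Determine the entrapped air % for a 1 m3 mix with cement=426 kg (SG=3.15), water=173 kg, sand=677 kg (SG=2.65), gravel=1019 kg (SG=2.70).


Vol cement = 426 / (3.15 * 1000) = 0.135238 m3
Vol water = 173 / 1000 = 0.173 m3
Vol sand = 677 / (2.65 * 1000) = 0.255472 m3
Vol gravel = 1019 / (2.70 * 1000) = 0.377407 m3
Total solid + water volume = 0.941117 m3
Air = (1 - 0.941117) * 100 = 5.89%

5.89


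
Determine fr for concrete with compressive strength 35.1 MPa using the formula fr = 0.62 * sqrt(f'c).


fr = 0.62 * sqrt(35.1)
= 3.673 MPa

3.673


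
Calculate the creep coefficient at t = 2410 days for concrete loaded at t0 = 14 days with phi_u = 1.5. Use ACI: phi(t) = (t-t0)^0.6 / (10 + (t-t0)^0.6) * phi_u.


dt = 2410 - 14 = 2396
phi = 2396^0.6 / (10 + 2396^0.6) * 1.5
= 1.371

1.371


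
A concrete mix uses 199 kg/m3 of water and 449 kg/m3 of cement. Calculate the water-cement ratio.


w/c = water / cement
w/c = 199 / 449 = 0.443

0.443


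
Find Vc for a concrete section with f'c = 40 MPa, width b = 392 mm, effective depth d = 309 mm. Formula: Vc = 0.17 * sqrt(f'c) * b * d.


Vc = 0.17 * sqrt(40) * 392 * 309 / 1000
= 130.23 kN

130.23


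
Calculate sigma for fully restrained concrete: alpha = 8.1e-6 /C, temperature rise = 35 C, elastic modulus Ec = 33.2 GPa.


sigma = alpha * dT * Ec
= 8.1e-6 * 35 * 33.2 * 1000
= 9.412 MPa

9.412


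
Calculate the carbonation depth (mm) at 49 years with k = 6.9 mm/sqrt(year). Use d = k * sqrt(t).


depth = k * sqrt(t)
= 6.9 * sqrt(49)
= 48.3 mm

48.3


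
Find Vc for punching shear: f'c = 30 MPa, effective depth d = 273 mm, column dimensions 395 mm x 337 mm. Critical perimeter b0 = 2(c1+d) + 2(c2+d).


b0 = 2*(395 + 273) + 2*(337 + 273) = 2556 mm
Vc = 0.33 * sqrt(30) * 2556 * 273 / 1000
= 1261.24 kN

1261.24


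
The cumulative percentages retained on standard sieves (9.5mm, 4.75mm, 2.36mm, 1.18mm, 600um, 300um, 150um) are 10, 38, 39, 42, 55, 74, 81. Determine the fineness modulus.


FM = sum(cumulative % retained) / 100
= 339 / 100
= 3.39

3.39


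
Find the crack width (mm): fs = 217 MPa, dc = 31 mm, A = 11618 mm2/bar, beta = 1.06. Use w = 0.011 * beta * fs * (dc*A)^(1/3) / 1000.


w = 0.011 * beta * fs * (dc * A)^(1/3) / 1000
= 0.011 * 1.06 * 217 * (31 * 11618)^(1/3) / 1000
= 0.18 mm

0.18


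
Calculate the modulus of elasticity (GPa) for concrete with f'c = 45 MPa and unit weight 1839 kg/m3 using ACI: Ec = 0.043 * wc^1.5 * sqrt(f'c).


Ec = 0.043 * 1839^1.5 * sqrt(45) / 1000
= 22.75 GPa

22.75


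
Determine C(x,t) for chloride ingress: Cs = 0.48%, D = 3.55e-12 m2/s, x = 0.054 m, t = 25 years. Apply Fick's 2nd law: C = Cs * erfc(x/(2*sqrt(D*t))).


t_seconds = 25 * 365.25 * 24 * 3600 = 788940000.0 s
arg = 0.054 / (2 * sqrt(3.55e-12 * 788940000.0))
= 0.5102
erfc(0.5102) = 0.4706
C = 0.48 * 0.4706 = 0.2259%

0.2259


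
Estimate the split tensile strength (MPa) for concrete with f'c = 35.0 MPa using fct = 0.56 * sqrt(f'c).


fct = 0.56 * sqrt(35.0)
= 0.56 * 5.916
= 3.313 MPa

3.313


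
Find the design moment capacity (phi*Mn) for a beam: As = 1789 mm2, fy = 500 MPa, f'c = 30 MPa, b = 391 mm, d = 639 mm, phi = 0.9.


a = As * fy / (0.85 * f'c * b)
= 1789 * 500 / (0.85 * 30 * 391)
= 89.7147 mm
Mn = As * fy * (d - a/2) / 10^6
= 531.4606 kN-m
phi*Mn = 0.9 * 531.4606 = 478.31 kN-m

478.31


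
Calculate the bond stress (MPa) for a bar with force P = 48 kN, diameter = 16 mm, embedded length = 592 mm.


u = P / (pi * db * ld)
= 48 * 1000 / (pi * 16 * 592)
= 1.613 MPa

1.613


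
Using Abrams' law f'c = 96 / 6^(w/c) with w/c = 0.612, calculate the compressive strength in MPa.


f'c = 96 / 6^0.612
= 96 / 2.994
= 32.07 MPa

32.07


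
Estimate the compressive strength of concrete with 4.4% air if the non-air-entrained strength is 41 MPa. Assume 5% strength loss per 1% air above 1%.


Strength loss = (4.4 - 1) * 5 = 17.0%
f'c = 41 * (1 - 17.0/100)
= 34.03 MPa

34.03


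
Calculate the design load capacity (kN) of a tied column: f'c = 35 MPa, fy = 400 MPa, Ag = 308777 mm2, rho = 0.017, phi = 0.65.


Ast = rho * Ag = 0.017 * 308777 = 5249.209 mm2
phi*Pn = 0.65 * 0.80 * (0.85 * 35 * (308777 - 5249.209) + 400 * 5249.209) / 1000
= 5787.41 kN

5787.41


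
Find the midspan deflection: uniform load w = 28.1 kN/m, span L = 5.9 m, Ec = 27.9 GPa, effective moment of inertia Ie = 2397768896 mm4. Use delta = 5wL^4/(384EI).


Convert: L = 5.9 m = 5900 mm, Ec = 27.9 GPa = 27900 MPa
delta = 5 * 28.1 * 5900^4 / (384 * 27900 * 2397768896)
= 6.63 mm

6.63


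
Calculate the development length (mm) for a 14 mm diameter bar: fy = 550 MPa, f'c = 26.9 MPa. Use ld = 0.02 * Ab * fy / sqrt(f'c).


Ab = pi * 14^2 / 4 = 153.938 mm2
ld = 0.02 * 153.938 * 550 / sqrt(26.9)
= 326.5 mm

326.5


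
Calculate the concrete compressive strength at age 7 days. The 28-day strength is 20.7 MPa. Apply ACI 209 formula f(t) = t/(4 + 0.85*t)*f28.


f(7) = 7 / (4 + 0.85 * 7) * 20.7
= 7 / 9.95 * 20.7
= 14.56 MPa

14.56


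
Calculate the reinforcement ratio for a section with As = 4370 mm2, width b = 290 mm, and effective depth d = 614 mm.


rho = As / (b * d)
= 4370 / (290 * 614)
= 0.0245

0.0245


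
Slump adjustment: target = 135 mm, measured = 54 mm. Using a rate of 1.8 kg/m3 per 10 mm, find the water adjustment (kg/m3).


Difference = 135 - 54 = 81 mm
Water adjustment = 81 * 1.8 / 10 = 14.6 kg/m3

14.6


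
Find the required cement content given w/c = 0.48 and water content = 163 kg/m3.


Cement = water / (w/c)
= 163 / 0.48
= 339.6 kg/m3

339.6


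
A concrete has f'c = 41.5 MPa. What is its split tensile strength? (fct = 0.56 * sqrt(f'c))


fct = 0.56 * sqrt(41.5)
= 0.56 * 6.442
= 3.608 MPa

3.608


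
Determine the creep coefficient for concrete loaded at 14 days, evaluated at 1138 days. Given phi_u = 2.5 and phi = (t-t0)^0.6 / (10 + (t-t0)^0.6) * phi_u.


dt = 1138 - 14 = 1124
phi = 1124^0.6 / (10 + 1124^0.6) * 2.5
= 2.178

2.178


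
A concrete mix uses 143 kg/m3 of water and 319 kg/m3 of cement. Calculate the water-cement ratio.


w/c = water / cement
w/c = 143 / 319 = 0.448

0.448


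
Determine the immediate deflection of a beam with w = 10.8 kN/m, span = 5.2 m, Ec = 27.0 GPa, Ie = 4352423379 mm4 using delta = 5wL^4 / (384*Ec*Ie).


Convert: L = 5.2 m = 5200 mm, Ec = 27.0 GPa = 27000 MPa
delta = 5 * 10.8 * 5200^4 / (384 * 27000 * 4352423379)
= 0.87 mm

0.87


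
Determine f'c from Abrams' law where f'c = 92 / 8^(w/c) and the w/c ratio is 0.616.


f'c = 92 / 8^0.616
= 92 / 3.6
= 25.56 MPa

25.56


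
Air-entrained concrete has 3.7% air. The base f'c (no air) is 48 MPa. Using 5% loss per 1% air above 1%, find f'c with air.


Strength loss = (3.7 - 1) * 5 = 13.5%
f'c = 48 * (1 - 13.5/100)
= 41.52 MPa

41.52


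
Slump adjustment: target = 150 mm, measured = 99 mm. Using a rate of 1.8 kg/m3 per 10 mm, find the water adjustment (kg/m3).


Difference = 150 - 99 = 51 mm
Water adjustment = 51 * 1.8 / 10 = 9.2 kg/m3

9.2


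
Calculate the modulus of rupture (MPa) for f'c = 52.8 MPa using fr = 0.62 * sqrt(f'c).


fr = 0.62 * sqrt(52.8)
= 4.505 MPa

4.505


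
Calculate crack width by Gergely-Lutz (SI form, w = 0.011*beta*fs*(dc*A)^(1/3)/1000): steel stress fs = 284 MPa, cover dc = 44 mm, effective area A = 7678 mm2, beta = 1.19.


w = 0.011 * beta * fs * (dc * A)^(1/3) / 1000
= 0.011 * 1.19 * 284 * (44 * 7678)^(1/3) / 1000
= 0.259 mm

0.259


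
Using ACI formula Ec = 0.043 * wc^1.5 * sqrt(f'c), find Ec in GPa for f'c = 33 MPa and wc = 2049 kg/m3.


Ec = 0.043 * 2049^1.5 * sqrt(33) / 1000
= 22.91 GPa

22.91


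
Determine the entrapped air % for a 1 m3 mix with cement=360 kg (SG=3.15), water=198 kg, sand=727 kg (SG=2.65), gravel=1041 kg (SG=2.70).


Vol cement = 360 / (3.15 * 1000) = 0.114286 m3
Vol water = 198 / 1000 = 0.198 m3
Vol sand = 727 / (2.65 * 1000) = 0.27434 m3
Vol gravel = 1041 / (2.70 * 1000) = 0.385556 m3
Total solid + water volume = 0.972181 m3
Air = (1 - 0.972181) * 100 = 2.78%

2.78


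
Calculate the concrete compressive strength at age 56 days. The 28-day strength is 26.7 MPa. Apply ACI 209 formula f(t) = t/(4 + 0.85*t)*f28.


f(56) = 56 / (4 + 0.85 * 56) * 26.7
= 56 / 51.6 * 26.7
= 28.98 MPa

28.98


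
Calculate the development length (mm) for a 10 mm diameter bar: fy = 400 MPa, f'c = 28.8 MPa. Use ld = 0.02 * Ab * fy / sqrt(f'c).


Ab = pi * 10^2 / 4 = 78.54 mm2
ld = 0.02 * 78.54 * 400 / sqrt(28.8)
= 117.1 mm

117.1


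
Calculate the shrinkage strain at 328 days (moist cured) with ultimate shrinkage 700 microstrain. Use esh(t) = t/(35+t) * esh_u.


esh(328) = 328 / (35 + 328) * 700
= 328 / 363 * 700
= 632.5 microstrain

632.5


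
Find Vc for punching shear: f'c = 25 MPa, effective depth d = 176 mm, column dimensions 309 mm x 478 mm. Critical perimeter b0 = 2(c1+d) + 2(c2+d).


b0 = 2*(309 + 176) + 2*(478 + 176) = 2278 mm
Vc = 0.33 * sqrt(25) * 2278 * 176 / 1000
= 661.53 kN

661.53


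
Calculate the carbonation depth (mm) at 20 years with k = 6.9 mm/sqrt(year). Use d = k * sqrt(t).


depth = k * sqrt(t)
= 6.9 * sqrt(20)
= 30.86 mm

30.86


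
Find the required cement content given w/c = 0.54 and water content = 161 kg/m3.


Cement = water / (w/c)
= 161 / 0.54
= 298.1 kg/m3

298.1


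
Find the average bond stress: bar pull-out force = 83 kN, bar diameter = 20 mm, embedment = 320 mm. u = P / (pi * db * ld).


u = P / (pi * db * ld)
= 83 * 1000 / (pi * 20 * 320)
= 4.128 MPa

4.128


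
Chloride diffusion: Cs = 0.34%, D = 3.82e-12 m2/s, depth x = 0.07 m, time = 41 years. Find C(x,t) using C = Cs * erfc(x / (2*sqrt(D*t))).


t_seconds = 41 * 365.25 * 24 * 3600 = 1293861600.0 s
arg = 0.07 / (2 * sqrt(3.82e-12 * 1293861600.0))
= 0.4978
erfc(0.4978) = 0.4814
C = 0.34 * 0.4814 = 0.1637%

0.1637


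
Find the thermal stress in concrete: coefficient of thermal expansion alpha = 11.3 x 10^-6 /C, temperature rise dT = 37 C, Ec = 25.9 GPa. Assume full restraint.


sigma = alpha * dT * Ec
= 11.3e-6 * 37 * 25.9 * 1000
= 10.829 MPa

10.829


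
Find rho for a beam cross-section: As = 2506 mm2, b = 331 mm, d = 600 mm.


rho = As / (b * d)
= 2506 / (331 * 600)
= 0.0126

0.0126


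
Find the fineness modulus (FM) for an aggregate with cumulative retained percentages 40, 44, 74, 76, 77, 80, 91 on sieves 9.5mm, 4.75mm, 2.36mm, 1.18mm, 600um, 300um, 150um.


FM = sum(cumulative % retained) / 100
= 482 / 100
= 4.82

4.82


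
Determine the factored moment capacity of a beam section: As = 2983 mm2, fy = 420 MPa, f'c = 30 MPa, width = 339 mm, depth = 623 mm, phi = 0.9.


a = As * fy / (0.85 * f'c * b)
= 2983 * 420 / (0.85 * 30 * 339)
= 144.9315 mm
Mn = As * fy * (d - a/2) / 10^6
= 689.7424 kN-m
phi*Mn = 0.9 * 689.7424 = 620.77 kN-m

620.77


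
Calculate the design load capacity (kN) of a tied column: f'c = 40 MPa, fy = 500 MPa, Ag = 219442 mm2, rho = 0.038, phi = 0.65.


Ast = rho * Ag = 0.038 * 219442 = 8338.796 mm2
phi*Pn = 0.65 * 0.80 * (0.85 * 40 * (219442 - 8338.796) + 500 * 8338.796) / 1000
= 5900.39 kN

5900.39


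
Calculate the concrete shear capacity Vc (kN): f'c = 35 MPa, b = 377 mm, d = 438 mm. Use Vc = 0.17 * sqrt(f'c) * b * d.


Vc = 0.17 * sqrt(35) * 377 * 438 / 1000
= 166.07 kN

166.07


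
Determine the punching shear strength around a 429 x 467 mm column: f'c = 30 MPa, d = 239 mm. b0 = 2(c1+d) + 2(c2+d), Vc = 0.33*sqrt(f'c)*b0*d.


b0 = 2*(429 + 239) + 2*(467 + 239) = 2748 mm
Vc = 0.33 * sqrt(30) * 2748 * 239 / 1000
= 1187.11 kN

1187.11


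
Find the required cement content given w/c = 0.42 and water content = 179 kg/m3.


Cement = water / (w/c)
= 179 / 0.42
= 426.2 kg/m3

426.2


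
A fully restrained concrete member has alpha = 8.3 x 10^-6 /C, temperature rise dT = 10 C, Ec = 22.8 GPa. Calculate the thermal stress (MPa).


sigma = alpha * dT * Ec
= 8.3e-6 * 10 * 22.8 * 1000
= 1.892 MPa

1.892


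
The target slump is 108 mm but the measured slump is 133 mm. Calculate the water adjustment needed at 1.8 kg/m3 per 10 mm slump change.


Difference = 108 - 133 = -25 mm
Water adjustment = -25 * 1.8 / 10 = -4.5 kg/m3

-4.5


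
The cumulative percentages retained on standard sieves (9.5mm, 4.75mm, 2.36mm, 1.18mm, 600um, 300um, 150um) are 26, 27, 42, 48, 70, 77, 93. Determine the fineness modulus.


FM = sum(cumulative % retained) / 100
= 383 / 100
= 3.83

3.83


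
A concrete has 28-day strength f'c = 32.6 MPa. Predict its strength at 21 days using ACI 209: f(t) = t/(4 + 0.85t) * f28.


f(21) = 21 / (4 + 0.85 * 21) * 32.6
= 21 / 21.85 * 32.6
= 31.33 MPa

31.33


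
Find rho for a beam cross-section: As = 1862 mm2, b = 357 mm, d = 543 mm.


rho = As / (b * d)
= 1862 / (357 * 543)
= 0.0096

0.0096


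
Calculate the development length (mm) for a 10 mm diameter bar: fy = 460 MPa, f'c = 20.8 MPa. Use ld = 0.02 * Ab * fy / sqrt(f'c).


Ab = pi * 10^2 / 4 = 78.54 mm2
ld = 0.02 * 78.54 * 460 / sqrt(20.8)
= 158.4 mm

158.4


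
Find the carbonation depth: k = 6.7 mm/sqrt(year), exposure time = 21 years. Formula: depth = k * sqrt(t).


depth = k * sqrt(t)
= 6.7 * sqrt(21)
= 30.7 mm

30.7


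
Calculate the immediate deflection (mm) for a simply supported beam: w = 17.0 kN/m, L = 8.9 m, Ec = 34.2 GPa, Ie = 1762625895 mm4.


Convert: L = 8.9 m = 8900 mm, Ec = 34.2 GPa = 34200 MPa
delta = 5 * 17.0 * 8900^4 / (384 * 34200 * 1762625895)
= 23.04 mm

23.04


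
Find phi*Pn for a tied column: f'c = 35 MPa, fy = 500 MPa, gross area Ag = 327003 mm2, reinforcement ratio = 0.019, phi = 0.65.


Ast = rho * Ag = 0.019 * 327003 = 6213.057 mm2
phi*Pn = 0.65 * 0.80 * (0.85 * 35 * (327003 - 6213.057) + 500 * 6213.057) / 1000
= 6578.02 kN

6578.02


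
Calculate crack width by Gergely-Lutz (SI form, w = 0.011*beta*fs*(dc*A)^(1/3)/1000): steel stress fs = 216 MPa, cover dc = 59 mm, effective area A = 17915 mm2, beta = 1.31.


w = 0.011 * beta * fs * (dc * A)^(1/3) / 1000
= 0.011 * 1.31 * 216 * (59 * 17915)^(1/3) / 1000
= 0.317 mm

0.317


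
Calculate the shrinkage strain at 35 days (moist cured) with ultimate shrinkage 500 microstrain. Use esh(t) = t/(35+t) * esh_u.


esh(35) = 35 / (35 + 35) * 500
= 35 / 70 * 500
= 250.0 microstrain

250.0


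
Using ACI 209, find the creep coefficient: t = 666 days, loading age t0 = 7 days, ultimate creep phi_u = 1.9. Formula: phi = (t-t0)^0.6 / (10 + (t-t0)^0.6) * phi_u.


dt = 666 - 7 = 659
phi = 659^0.6 / (10 + 659^0.6) * 1.9
= 1.579

1.579


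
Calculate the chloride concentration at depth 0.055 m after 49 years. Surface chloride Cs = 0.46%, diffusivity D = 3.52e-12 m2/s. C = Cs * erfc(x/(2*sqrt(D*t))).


t_seconds = 49 * 365.25 * 24 * 3600 = 1546322400.0 s
arg = 0.055 / (2 * sqrt(3.52e-12 * 1546322400.0))
= 0.3727
erfc(0.3727) = 0.5981
C = 0.46 * 0.5981 = 0.2751%

0.2751


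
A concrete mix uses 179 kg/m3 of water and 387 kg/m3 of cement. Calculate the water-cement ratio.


w/c = water / cement
w/c = 179 / 387 = 0.463

0.463


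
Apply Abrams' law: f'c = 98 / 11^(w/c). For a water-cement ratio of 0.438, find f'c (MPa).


f'c = 98 / 11^0.438
= 98 / 2.858
= 34.28 MPa

34.28


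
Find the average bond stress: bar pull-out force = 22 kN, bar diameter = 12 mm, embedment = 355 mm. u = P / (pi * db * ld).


u = P / (pi * db * ld)
= 22 * 1000 / (pi * 12 * 355)
= 1.644 MPa

1.644


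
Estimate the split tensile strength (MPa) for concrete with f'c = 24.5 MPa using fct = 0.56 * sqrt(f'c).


fct = 0.56 * sqrt(24.5)
= 0.56 * 4.95
= 2.772 MPa

2.772


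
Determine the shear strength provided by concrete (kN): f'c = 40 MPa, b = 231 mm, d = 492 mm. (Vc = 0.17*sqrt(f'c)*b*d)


Vc = 0.17 * sqrt(40) * 231 * 492 / 1000
= 122.2 kN

122.2


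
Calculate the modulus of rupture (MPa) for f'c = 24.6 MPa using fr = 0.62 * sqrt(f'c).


fr = 0.62 * sqrt(24.6)
= 3.075 MPa

3.075


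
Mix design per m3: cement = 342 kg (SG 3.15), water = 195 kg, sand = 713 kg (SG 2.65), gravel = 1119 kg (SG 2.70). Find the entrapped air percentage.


Vol cement = 342 / (3.15 * 1000) = 0.108571 m3
Vol water = 195 / 1000 = 0.195 m3
Vol sand = 713 / (2.65 * 1000) = 0.269057 m3
Vol gravel = 1119 / (2.70 * 1000) = 0.414444 m3
Total solid + water volume = 0.987072 m3
Air = (1 - 0.987072) * 100 = 1.29%

1.29


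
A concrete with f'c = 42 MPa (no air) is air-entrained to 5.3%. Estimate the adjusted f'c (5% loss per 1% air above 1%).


Strength loss = (5.3 - 1) * 5 = 21.5%
f'c = 42 * (1 - 21.5/100)
= 32.97 MPa

32.97


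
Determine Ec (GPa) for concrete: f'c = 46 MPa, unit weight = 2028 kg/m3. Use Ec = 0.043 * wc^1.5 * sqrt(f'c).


Ec = 0.043 * 2028^1.5 * sqrt(46) / 1000
= 26.63 GPa

26.63


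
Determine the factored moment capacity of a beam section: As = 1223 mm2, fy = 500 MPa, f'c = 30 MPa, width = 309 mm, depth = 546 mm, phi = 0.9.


a = As * fy / (0.85 * f'c * b)
= 1223 * 500 / (0.85 * 30 * 309)
= 77.6064 mm
Mn = As * fy * (d - a/2) / 10^6
= 310.1508 kN-m
phi*Mn = 0.9 * 310.1508 = 279.14 kN-m

279.14


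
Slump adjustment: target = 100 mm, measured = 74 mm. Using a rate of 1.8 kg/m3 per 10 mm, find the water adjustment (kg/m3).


Difference = 100 - 74 = 26 mm
Water adjustment = 26 * 1.8 / 10 = 4.7 kg/m3

4.7


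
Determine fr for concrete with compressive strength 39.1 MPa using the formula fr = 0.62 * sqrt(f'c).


fr = 0.62 * sqrt(39.1)
= 3.877 MPa

3.877


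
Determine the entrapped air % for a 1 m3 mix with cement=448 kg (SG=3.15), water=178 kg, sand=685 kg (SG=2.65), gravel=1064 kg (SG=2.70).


Vol cement = 448 / (3.15 * 1000) = 0.142222 m3
Vol water = 178 / 1000 = 0.178 m3
Vol sand = 685 / (2.65 * 1000) = 0.258491 m3
Vol gravel = 1064 / (2.70 * 1000) = 0.394074 m3
Total solid + water volume = 0.972787 m3
Air = (1 - 0.972787) * 100 = 2.72%

2.72


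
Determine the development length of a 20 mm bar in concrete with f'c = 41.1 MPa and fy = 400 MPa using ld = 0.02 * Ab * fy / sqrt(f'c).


Ab = pi * 20^2 / 4 = 314.159 mm2
ld = 0.02 * 314.159 * 400 / sqrt(41.1)
= 392.0 mm

392.0


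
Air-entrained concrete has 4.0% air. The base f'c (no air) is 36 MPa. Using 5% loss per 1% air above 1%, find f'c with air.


Strength loss = (4.0 - 1) * 5 = 15.0%
f'c = 36 * (1 - 15.0/100)
= 30.6 MPa

30.6


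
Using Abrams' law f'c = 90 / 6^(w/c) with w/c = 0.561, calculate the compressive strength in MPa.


f'c = 90 / 6^0.561
= 90 / 2.732
= 32.94 MPa

32.94


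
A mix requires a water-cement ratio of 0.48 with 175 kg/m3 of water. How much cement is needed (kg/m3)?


Cement = water / (w/c)
= 175 / 0.48
= 364.6 kg/m3

364.6


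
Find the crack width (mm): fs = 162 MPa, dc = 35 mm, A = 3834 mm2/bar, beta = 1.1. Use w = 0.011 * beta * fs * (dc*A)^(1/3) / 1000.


w = 0.011 * beta * fs * (dc * A)^(1/3) / 1000
= 0.011 * 1.1 * 162 * (35 * 3834)^(1/3) / 1000
= 0.1 mm

0.1


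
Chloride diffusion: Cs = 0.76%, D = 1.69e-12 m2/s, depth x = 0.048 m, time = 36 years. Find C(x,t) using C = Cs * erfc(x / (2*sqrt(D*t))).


t_seconds = 36 * 365.25 * 24 * 3600 = 1136073600.0 s
arg = 0.048 / (2 * sqrt(1.69e-12 * 1136073600.0))
= 0.5477
erfc(0.5477) = 0.4386
C = 0.76 * 0.4386 = 0.3333%

0.3333


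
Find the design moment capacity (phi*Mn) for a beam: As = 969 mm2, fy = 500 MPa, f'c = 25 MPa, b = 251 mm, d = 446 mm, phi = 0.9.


a = As * fy / (0.85 * f'c * b)
= 969 * 500 / (0.85 * 25 * 251)
= 90.8367 mm
Mn = As * fy * (d - a/2) / 10^6
= 194.0818 kN-m
phi*Mn = 0.9 * 194.0818 = 174.67 kN-m

174.67


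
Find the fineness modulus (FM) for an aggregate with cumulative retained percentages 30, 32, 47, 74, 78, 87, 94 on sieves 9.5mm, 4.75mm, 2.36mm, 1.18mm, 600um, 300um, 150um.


FM = sum(cumulative % retained) / 100
= 442 / 100
= 4.42

4.42


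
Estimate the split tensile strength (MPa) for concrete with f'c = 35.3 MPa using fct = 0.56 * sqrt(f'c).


fct = 0.56 * sqrt(35.3)
= 0.56 * 5.941
= 3.327 MPa

3.327


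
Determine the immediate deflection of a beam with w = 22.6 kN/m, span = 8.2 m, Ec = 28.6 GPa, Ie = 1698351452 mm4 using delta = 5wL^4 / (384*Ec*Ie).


Convert: L = 8.2 m = 8200 mm, Ec = 28.6 GPa = 28600 MPa
delta = 5 * 22.6 * 8200^4 / (384 * 28600 * 1698351452)
= 27.39 mm

27.39


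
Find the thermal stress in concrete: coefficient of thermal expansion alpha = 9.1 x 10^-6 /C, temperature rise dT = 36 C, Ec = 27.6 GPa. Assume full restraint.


sigma = alpha * dT * Ec
= 9.1e-6 * 36 * 27.6 * 1000
= 9.042 MPa

9.042


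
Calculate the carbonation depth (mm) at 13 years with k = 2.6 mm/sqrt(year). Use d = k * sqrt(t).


depth = k * sqrt(t)
= 2.6 * sqrt(13)
= 9.37 mm

9.37


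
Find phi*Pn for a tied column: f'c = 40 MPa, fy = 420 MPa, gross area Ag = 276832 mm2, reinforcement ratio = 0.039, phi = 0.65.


Ast = rho * Ag = 0.039 * 276832 = 10796.448 mm2
phi*Pn = 0.65 * 0.80 * (0.85 * 40 * (276832 - 10796.448) + 420 * 10796.448) / 1000
= 7061.45 kN

7061.45


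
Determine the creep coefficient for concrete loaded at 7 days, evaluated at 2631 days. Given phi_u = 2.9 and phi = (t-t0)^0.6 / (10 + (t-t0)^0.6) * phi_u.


dt = 2631 - 7 = 2624
phi = 2624^0.6 / (10 + 2624^0.6) * 2.9
= 2.663

2.663


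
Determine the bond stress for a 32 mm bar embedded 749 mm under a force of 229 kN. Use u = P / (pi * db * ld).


u = P / (pi * db * ld)
= 229 * 1000 / (pi * 32 * 749)
= 3.041 MPa

3.041


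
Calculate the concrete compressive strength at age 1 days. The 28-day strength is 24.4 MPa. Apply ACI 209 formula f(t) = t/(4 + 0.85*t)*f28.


f(1) = 1 / (4 + 0.85 * 1) * 24.4
= 1 / 4.85 * 24.4
= 5.03 MPa

5.03


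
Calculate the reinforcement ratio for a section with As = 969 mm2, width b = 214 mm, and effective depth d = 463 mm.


rho = As / (b * d)
= 969 / (214 * 463)
= 0.0098

0.0098


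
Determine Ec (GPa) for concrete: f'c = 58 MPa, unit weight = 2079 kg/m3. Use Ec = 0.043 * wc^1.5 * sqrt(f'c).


Ec = 0.043 * 2079^1.5 * sqrt(58) / 1000
= 31.04 GPa

31.04


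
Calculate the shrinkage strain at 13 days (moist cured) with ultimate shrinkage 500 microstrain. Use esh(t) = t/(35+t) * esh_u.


esh(13) = 13 / (35 + 13) * 500
= 13 / 48 * 500
= 135.4 microstrain

135.4
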